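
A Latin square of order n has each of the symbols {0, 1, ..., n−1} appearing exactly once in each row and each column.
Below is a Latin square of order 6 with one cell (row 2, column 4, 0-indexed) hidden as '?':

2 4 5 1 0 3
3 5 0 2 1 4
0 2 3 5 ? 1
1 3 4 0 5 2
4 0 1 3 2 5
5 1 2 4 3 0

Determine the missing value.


Row 2 contains symbols [0, 1, 2, 3, 5] — missing [4].
Column 4 contains symbols [0, 1, 2, 3, 5] — missing [4].
The missing symbol must appear in both missing sets; intersection = [4].
Therefore the hidden value is 4.

Missing value = 4.


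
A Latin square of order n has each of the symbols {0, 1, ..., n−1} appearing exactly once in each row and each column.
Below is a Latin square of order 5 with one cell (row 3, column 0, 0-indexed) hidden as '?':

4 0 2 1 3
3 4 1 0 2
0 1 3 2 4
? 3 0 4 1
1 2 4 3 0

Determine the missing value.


Row 3 contains symbols [0, 1, 3, 4] — missing [2].
Column 0 contains symbols [0, 1, 3, 4] — missing [2].
The missing symbol must appear in both missing sets; intersection = [2].
Therefore the hidden value is 2.

Missing value = 2.


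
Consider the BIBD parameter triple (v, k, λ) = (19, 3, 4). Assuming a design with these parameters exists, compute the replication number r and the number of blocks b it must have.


Any 2-(v, k, λ) BIBD satisfies two necessary conditions:
  (i)  Each point sits in r blocks, and counting incidences through any fixed point gives r(k − 1) = λ(v − 1), so r = λ(v − 1)/(k − 1).
  (ii) Total incidences bk = vr, so b = vr/k.
Step 1: r = λ(v − 1)/(k − 1) = 4·(19 − 1)/(3 − 1) = 4·18/2 = 72/2 = 36.
Step 2: b = vr/k = 19·36/3 = 684/3 = 228.
Check integrality: r = 36 ∈ Z ✓, b = 228 ∈ Z ✓.
(These identities are necessary conditions: they determine r and b for any design with these parameters, but do not by themselves prove that one exists.)

r = 36, b = 228.


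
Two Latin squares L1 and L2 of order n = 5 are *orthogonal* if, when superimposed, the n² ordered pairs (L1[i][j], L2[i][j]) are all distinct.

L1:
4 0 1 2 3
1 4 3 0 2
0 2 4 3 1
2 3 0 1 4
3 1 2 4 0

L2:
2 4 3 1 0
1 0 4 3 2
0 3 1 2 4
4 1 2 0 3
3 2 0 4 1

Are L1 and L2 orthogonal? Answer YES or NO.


Form the n² = 25 superimposed pairs (L1[i][j], L2[i][j]), row by row (rows and columns indexed from 0):
row 0: (4,2) (0,4) (1,3) (2,1) (3,0)
row 1: (1,1) (4,0) (3,4) (0,3) (2,2)
row 2: (0,0) (2,3) (4,1) (3,2) (1,4)
row 3: (2,4) (3,1) (0,2) (1,0) (4,3)
row 4: (3,3) (1,2) (2,0) (4,4) (0,1)
Orthogonality requires all 25 pairs distinct.
Check by first coordinate: for each symbol s of L1, list the L2 entries in the n cells where L1 = s; they must all differ.
  L1 = 0: L2 entries (in reading order) 4, 3, 0, 2, 1 — all 5 distinct ✓
  L1 = 1: L2 entries (in reading order) 3, 1, 4, 0, 2 — all 5 distinct ✓
  L1 = 2: L2 entries (in reading order) 1, 2, 3, 4, 0 — all 5 distinct ✓
  L1 = 3: L2 entries (in reading order) 0, 4, 2, 1, 3 — all 5 distinct ✓
  L1 = 4: L2 entries (in reading order) 2, 0, 1, 3, 4 — all 5 distinct ✓
Every symbol of L1 meets every symbol of L2 exactly once, so all 25 pairs are distinct (25 of 25).
Conclusion: YES.

YES


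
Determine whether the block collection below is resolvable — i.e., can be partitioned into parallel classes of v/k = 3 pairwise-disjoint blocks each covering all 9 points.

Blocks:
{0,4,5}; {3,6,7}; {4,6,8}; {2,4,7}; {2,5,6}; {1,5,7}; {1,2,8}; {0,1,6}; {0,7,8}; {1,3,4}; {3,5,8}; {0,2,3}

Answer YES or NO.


v = 9, block size k = 3, number of blocks = 12.
For resolvability, blocks must partition into parallel classes of size v/k = 3.
Total blocks must therefore be a multiple of 3: 12 = 3·4 + 0 ⇒ divisible ✓.
Greedy packing gives 4 candidate class(es). Each should be a full parallel class (size 3, covers all 9 points).
  Class 1 (3 blocks): {0,4,5}; {3,6,7}; {1,2,8}. Points covered: [0, 1, 2, 3, 4, 5, 6, 7, 8].
  Class 2 (3 blocks): {4,6,8}; {1,5,7}; {0,2,3}. Points covered: [0, 1, 2, 3, 4, 5, 6, 7, 8].
  Class 3 (3 blocks): {2,4,7}; {0,1,6}; {3,5,8}. Points covered: [0, 1, 2, 3, 4, 5, 6, 7, 8].
  Class 4 (3 blocks): {2,5,6}; {0,7,8}; {1,3,4}. Points covered: [0, 1, 2, 3, 4, 5, 6, 7, 8].
All classes full (size 3)? YES. All classes cover every point? YES.
Resolvable? YES.

YES


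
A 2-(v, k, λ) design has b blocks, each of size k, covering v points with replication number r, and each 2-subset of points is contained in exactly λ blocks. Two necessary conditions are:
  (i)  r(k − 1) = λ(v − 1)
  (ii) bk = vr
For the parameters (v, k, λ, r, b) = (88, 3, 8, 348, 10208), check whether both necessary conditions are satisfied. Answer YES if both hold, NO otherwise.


Condition (i): r(k − 1) = 348·2 = 696; λ(v − 1) = 8·87 = 696. Match? YES.
Condition (ii): bk = 10208·3 = 30624; vr = 88·348 = 30624. Match? YES.
Both conditions hold? YES.

YES


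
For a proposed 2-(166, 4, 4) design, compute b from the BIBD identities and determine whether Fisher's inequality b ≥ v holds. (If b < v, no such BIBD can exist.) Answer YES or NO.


r = λ(v − 1)/(k − 1) = 4·165/3 = 220.
b = vr/k = 166·220/4 = 9130.
Fisher's inequality: b ≥ v ⇔ 9130 ≥ 166? YES.

YES


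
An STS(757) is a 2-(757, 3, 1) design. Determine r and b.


An STS(v) is a 2-(v, 3, 1) BIBD: block size k = 3, λ = 1.
Replication: r(k − 1) = λ(v − 1) ⇒ r·2 = 757 − 1 = 756 ⇒ r = 378.
Block count: bk = vr ⇒ b·3 = 757·378 = 286146 ⇒ b = 95382.
(Check via b = v(v − 1)/6 = 757·756/6 = 572292/6 = 95382.)

r = 378, b = 95382.


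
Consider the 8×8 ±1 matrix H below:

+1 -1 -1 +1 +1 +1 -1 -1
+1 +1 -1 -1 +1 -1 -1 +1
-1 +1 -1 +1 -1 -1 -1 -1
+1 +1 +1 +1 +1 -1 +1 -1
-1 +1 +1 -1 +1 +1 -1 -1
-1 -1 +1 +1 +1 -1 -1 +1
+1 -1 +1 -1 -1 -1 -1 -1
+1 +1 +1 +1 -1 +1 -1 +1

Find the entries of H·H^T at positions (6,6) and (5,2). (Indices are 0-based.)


Row 2 of H: [-1, 1, -1, 1, -1, -1, -1, -1].
Row 5 of H: [-1, -1, 1, 1, 1, -1, -1, 1].
Row 6 of H: [1, -1, 1, -1, -1, -1, -1, -1].
(H·H^T)[6][6] = Σ_j H[6][j]·H[6][j] = (1)² + (-1)² + (1)² + (-1)² + (-1)² + (-1)² + (-1)² + (-1)² = 1 + 1 + 1 + 1 + 1 + 1 + 1 + 1 = 8.
(H·H^T)[5][2] = Σ_j H[5][j]·H[2][j] = (-1)·(-1) + (-1)·(1) + (1)·(-1) + (1)·(1) + (1)·(-1) + (-1)·(-1) + (-1)·(-1) + (1)·(-1) = 1 + -1 + -1 + 1 + -1 + 1 + 1 + -1 = 0.
So rows 5 and 2 are orthogonal; the diagonal entry equals n = 8.

(6,6) entry = 8; (5,2) entry = 0.


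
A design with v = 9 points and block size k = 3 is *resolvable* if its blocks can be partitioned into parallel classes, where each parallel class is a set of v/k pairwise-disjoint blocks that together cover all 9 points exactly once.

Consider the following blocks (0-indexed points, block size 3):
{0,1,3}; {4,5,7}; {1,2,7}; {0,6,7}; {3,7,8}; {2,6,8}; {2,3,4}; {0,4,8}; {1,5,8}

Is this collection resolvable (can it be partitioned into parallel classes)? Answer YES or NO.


v = 9, block size k = 3, number of blocks = 9.
For resolvability, blocks must partition into parallel classes of size v/k = 3.
Total blocks must therefore be a multiple of 3: 9 = 3·3 + 0 ⇒ divisible ✓.
Consider block {1,2,7}. The only other block(s) in the collection disjoint from it are {0,4,8} — just 1 block(s). Any parallel class containing {1,2,7} would need 2 other blocks each disjoint from it, so no parallel class of size 3 can contain {1,2,7}.
Since every block must belong to some parallel class in a resolution, the collection cannot be partitioned into parallel classes.
Resolvable? NO.

NO


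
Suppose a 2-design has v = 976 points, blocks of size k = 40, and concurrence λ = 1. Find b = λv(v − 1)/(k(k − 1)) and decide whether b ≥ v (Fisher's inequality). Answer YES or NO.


b = λv(v − 1)/(k(k − 1)) = 1·976·975/(40·39) = 951600/1560 = 610.
Compare with v = 976: b < v, so Fisher's inequality fails.

NO


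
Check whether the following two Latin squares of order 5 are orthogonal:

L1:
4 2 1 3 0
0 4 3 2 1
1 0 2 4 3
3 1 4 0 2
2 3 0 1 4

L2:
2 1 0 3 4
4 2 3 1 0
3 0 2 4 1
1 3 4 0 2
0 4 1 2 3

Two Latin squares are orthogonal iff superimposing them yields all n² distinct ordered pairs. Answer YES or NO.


Form the n² = 25 superimposed pairs (L1[i][j], L2[i][j]), row by row (rows and columns indexed from 0):
row 0: (4,2) (2,1) (1,0) (3,3) (0,4)
row 1: (0,4) (4,2) (3,3) (2,1) (1,0)
row 2: (1,3) (0,0) (2,2) (4,4) (3,1)
row 3: (3,1) (1,3) (4,4) (0,0) (2,2)
row 4: (2,0) (3,4) (0,1) (1,2) (4,3)
Orthogonality requires all 25 pairs distinct.
But the pair (0,4) repeats: cell (0,4) has L1 = 0, L2 = 4, and cell (1,0) has L1 = 0, L2 = 4.
A repeated pair means some other pair never occurs (only 15 distinct pairs out of 25), so the squares are not orthogonal.
Conclusion: NO.

NO


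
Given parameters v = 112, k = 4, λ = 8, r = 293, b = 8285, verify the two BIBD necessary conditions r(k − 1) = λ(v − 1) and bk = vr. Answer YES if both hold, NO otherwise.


Condition (i): r(k − 1) = 293·3 = 879; λ(v − 1) = 8·111 = 888. Match? NO.
Condition (ii): bk = 8285·4 = 33140; vr = 112·293 = 32816. Match? NO.
Both conditions hold? NO.

NO


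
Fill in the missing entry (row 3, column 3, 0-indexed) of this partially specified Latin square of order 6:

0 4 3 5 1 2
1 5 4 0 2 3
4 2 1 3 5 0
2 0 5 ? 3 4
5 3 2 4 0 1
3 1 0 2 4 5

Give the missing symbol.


Row 3 contains symbols [0, 2, 3, 4, 5] — missing [1].
Column 3 contains symbols [0, 2, 3, 4, 5] — missing [1].
The missing symbol must appear in both missing sets; intersection = [1].
Therefore the hidden value is 1.

Missing value = 1.


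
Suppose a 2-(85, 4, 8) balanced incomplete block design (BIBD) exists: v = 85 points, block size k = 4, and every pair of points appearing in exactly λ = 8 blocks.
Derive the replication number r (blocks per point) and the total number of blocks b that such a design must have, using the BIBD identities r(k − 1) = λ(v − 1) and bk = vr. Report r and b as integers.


Any 2-(v, k, λ) BIBD satisfies two necessary conditions:
  (i)  Each point sits in r blocks, and counting incidences through any fixed point gives r(k − 1) = λ(v − 1), so r = λ(v − 1)/(k − 1).
  (ii) Total incidences bk = vr, so b = vr/k.
Step 1: r = λ(v − 1)/(k − 1) = 8·(85 − 1)/(4 − 1) = 8·84/3 = 672/3 = 224.
Step 2: b = vr/k = 85·224/4 = 19040/4 = 4760.
Check integrality: r = 224 ∈ Z ✓, b = 4760 ∈ Z ✓.
(These identities are necessary conditions: they determine r and b for any design with these parameters, but do not by themselves prove that one exists.)

r = 224, b = 4760.


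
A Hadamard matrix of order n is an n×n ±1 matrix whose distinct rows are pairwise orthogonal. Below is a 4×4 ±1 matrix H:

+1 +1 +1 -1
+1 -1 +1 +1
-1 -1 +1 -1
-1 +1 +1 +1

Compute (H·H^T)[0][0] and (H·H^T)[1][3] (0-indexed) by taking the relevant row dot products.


Row 0 of H: [1, 1, 1, -1].
Row 1 of H: [1, -1, 1, 1].
Row 3 of H: [-1, 1, 1, 1].
(H·H^T)[0][0] = Σ_j H[0][j]·H[0][j] = (1)² + (1)² + (1)² + (-1)² = 1 + 1 + 1 + 1 = 4.
(H·H^T)[1][3] = Σ_j H[1][j]·H[3][j] = (1)·(-1) + (-1)·(1) + (1)·(1) + (1)·(1) = -1 + -1 + 1 + 1 = 0.
So rows 1 and 3 are orthogonal; the diagonal entry equals n = 4.

(0,0) entry = 4; (1,3) entry = 0.


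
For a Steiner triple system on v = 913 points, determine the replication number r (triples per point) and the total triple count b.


An STS(v) is a 2-(v, 3, 1) BIBD: block size k = 3, λ = 1.
Replication: r(k − 1) = λ(v − 1) ⇒ r·2 = 913 − 1 = 912 ⇒ r = 456.
Block count: bk = vr ⇒ b·3 = 913·456 = 416328 ⇒ b = 138776.

r = 456, b = 138776.


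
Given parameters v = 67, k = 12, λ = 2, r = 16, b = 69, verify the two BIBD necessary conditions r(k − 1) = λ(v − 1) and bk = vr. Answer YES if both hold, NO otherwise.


Condition (i): r(k − 1) = 16·11 = 176; λ(v − 1) = 2·66 = 132. Match? NO.
Condition (ii): bk = 69·12 = 828; vr = 67·16 = 1072. Match? NO.
Both conditions hold? NO.

NO


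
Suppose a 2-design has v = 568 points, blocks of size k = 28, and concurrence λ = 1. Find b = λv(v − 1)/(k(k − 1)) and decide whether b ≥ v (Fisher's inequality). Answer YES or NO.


r = λ(v − 1)/(k − 1) = 1·567/27 = 21.
b = vr/k = 568·21/28 = 426.
Fisher's inequality: b ≥ v ⇔ 426 ≥ 568? NO.

NO


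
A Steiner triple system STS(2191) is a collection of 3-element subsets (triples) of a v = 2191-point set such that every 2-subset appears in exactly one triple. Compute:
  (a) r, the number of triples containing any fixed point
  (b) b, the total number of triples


An STS(v) is a 2-(v, 3, 1) BIBD: block size k = 3, λ = 1.
Replication: r(k − 1) = λ(v − 1) ⇒ r·2 = 2191 − 1 = 2190 ⇒ r = 1095.
Block count: bk = vr ⇒ b·3 = 2191·1095 = 2399145 ⇒ b = 799715.

r = 1095, b = 799715.


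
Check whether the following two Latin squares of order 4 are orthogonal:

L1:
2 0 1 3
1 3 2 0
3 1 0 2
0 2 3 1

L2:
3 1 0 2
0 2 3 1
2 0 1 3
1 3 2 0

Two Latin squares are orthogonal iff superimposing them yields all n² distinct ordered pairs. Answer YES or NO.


Form the n² = 16 superimposed pairs (L1[i][j], L2[i][j]), row by row (rows and columns indexed from 0):
row 0: (2,3) (0,1) (1,0) (3,2)
row 1: (1,0) (3,2) (2,3) (0,1)
row 2: (3,2) (1,0) (0,1) (2,3)
row 3: (0,1) (2,3) (3,2) (1,0)
Orthogonality requires all 16 pairs distinct.
But the pair (1,0) repeats: cell (0,2) has L1 = 1, L2 = 0, and cell (1,0) has L1 = 1, L2 = 0.
A repeated pair means some other pair never occurs (only 4 distinct pairs out of 16), so the squares are not orthogonal.
Conclusion: NO.

NO


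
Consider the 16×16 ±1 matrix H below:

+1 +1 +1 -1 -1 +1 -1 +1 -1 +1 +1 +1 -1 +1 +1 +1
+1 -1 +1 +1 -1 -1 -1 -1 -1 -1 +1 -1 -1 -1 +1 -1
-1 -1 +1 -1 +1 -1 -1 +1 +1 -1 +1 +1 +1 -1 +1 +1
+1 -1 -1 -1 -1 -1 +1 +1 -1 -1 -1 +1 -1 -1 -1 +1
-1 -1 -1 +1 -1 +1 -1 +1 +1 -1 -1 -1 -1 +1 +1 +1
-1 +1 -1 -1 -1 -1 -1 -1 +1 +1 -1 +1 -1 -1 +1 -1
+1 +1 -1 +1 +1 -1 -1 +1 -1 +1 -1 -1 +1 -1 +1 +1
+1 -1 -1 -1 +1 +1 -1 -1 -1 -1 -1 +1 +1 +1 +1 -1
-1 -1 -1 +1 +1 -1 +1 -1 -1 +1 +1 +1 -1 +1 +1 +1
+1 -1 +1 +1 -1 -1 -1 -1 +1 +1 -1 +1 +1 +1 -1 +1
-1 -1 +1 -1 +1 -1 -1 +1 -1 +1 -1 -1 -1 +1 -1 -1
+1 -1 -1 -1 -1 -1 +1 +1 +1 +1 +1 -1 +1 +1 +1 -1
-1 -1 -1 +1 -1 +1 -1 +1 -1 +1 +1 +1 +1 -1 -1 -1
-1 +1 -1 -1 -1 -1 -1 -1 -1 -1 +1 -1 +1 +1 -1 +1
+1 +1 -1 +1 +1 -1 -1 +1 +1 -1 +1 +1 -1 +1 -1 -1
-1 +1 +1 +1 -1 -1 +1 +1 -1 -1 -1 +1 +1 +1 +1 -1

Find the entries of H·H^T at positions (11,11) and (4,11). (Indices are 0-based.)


Row 4 of H: [-1, -1, -1, 1, -1, 1, -1, 1, 1, -1, -1, -1, -1, 1, 1, 1].
Row 11 of H: [1, -1, -1, -1, -1, -1, 1, 1, 1, 1, 1, -1, 1, 1, 1, -1].
(H·H^T)[11][11] = Σ_j H[11][j]·H[11][j] = (1)² + (-1)² + (-1)² + (-1)² + (-1)² + (-1)² + (1)² + (1)² + (1)² + (1)² + (1)² + (-1)² + (1)² + (1)² + (1)² + (-1)² = 1 + 1 + 1 + 1 + 1 + 1 + 1 + 1 + 1 + 1 + 1 + 1 + 1 + 1 + 1 + 1 = 16.
(H·H^T)[4][11] = Σ_j H[4][j]·H[11][j] = (-1)·(1) + (-1)·(-1) + (-1)·(-1) + (1)·(-1) + (-1)·(-1) + (1)·(-1) + (-1)·(1) + (1)·(1) + (1)·(1) + (-1)·(1) + (-1)·(1) + (-1)·(-1) + (-1)·(1) + (1)·(1) + (1)·(1) + (1)·(-1) = -1 + 1 + 1 + -1 + 1 + -1 + -1 + 1 + 1 + -1 + -1 + 1 + -1 + 1 + 1 + -1 = 0.
So rows 4 and 11 are orthogonal; the diagonal entry equals n = 16.

(11,11) entry = 16; (4,11) entry = 0.


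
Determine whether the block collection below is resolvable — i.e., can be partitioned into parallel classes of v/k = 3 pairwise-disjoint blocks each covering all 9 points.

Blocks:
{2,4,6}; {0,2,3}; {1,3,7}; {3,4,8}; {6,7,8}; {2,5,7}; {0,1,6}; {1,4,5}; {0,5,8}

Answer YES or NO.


v = 9, block size k = 3, number of blocks = 9.
For resolvability, blocks must partition into parallel classes of size v/k = 3.
Total blocks must therefore be a multiple of 3: 9 = 3·3 + 0 ⇒ divisible ✓.
Greedy packing gives 3 candidate class(es). Each should be a full parallel class (size 3, covers all 9 points).
  Class 1 (3 blocks): {2,4,6}; {1,3,7}; {0,5,8}. Points covered: [0, 1, 2, 3, 4, 5, 6, 7, 8].
  Class 2 (3 blocks): {0,2,3}; {6,7,8}; {1,4,5}. Points covered: [0, 1, 2, 3, 4, 5, 6, 7, 8].
  Class 3 (3 blocks): {3,4,8}; {2,5,7}; {0,1,6}. Points covered: [0, 1, 2, 3, 4, 5, 6, 7, 8].
All classes full (size 3)? YES. All classes cover every point? YES.
Resolvable? YES.

YES


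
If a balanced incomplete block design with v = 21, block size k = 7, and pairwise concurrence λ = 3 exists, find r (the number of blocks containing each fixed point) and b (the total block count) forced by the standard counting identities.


Any 2-(v, k, λ) BIBD satisfies two necessary conditions:
  (i)  Each point sits in r blocks, and counting incidences through any fixed point gives r(k − 1) = λ(v − 1), so r = λ(v − 1)/(k − 1).
  (ii) Total incidences bk = vr, so b = vr/k.
Step 1: r = λ(v − 1)/(k − 1) = 3·(21 − 1)/(7 − 1) = 3·20/6 = 60/6 = 10.
Step 2: b = vr/k = 21·10/7 = 210/7 = 30.
Check integrality: r = 10 ∈ Z ✓, b = 30 ∈ Z ✓.
(These identities are necessary conditions: they determine r and b for any design with these parameters, but do not by themselves prove that one exists.)

r = 10, b = 30.


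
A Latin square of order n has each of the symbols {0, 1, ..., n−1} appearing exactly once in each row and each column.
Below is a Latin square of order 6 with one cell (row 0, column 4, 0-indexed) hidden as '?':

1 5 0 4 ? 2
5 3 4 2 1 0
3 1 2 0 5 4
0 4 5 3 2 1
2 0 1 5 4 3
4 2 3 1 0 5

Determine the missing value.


Row 0 contains symbols [0, 1, 2, 4, 5] — missing [3].
Column 4 contains symbols [0, 1, 2, 4, 5] — missing [3].
The missing symbol must appear in both missing sets; intersection = [3].
Therefore the hidden value is 3.

Missing value = 3.


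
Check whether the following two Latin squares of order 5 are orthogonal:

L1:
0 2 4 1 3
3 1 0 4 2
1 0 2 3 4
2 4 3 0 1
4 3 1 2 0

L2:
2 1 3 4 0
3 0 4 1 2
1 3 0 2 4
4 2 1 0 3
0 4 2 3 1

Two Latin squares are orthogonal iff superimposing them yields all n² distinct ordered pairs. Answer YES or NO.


Form the n² = 25 superimposed pairs (L1[i][j], L2[i][j]), row by row (rows and columns indexed from 0):
row 0: (0,2) (2,1) (4,3) (1,4) (3,0)
row 1: (3,3) (1,0) (0,4) (4,1) (2,2)
row 2: (1,1) (0,3) (2,0) (3,2) (4,4)
row 3: (2,4) (4,2) (3,1) (0,0) (1,3)
row 4: (4,0) (3,4) (1,2) (2,3) (0,1)
Orthogonality requires all 25 pairs distinct.
Check by first coordinate: for each symbol s of L1, list the L2 entries in the n cells where L1 = s; they must all differ.
  L1 = 0: L2 entries (in reading order) 2, 4, 3, 0, 1 — all 5 distinct ✓
  L1 = 1: L2 entries (in reading order) 4, 0, 1, 3, 2 — all 5 distinct ✓
  L1 = 2: L2 entries (in reading order) 1, 2, 0, 4, 3 — all 5 distinct ✓
  L1 = 3: L2 entries (in reading order) 0, 3, 2, 1, 4 — all 5 distinct ✓
  L1 = 4: L2 entries (in reading order) 3, 1, 4, 2, 0 — all 5 distinct ✓
Every symbol of L1 meets every symbol of L2 exactly once, so all 25 pairs are distinct (25 of 25).
Conclusion: YES.

YES


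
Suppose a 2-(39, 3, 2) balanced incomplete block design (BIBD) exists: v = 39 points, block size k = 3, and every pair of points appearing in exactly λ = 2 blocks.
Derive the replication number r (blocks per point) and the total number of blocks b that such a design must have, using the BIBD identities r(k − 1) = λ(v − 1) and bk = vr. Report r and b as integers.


Any 2-(v, k, λ) BIBD satisfies two necessary conditions:
  (i)  Each point sits in r blocks, and counting incidences through any fixed point gives r(k − 1) = λ(v − 1), so r = λ(v − 1)/(k − 1).
  (ii) Total incidences bk = vr, so b = vr/k.
Step 1: r = λ(v − 1)/(k − 1) = 2·(39 − 1)/(3 − 1) = 2·38/2 = 76/2 = 38.
Step 2: b = vr/k = 39·38/3 = 1482/3 = 494.
Check integrality: r = 38 ∈ Z ✓, b = 494 ∈ Z ✓.
(These identities are necessary conditions: they determine r and b for any design with these parameters, but do not by themselves prove that one exists.)

r = 38, b = 494.


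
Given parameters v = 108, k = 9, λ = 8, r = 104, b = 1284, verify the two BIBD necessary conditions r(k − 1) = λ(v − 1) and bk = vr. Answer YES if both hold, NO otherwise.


Condition (i): r(k − 1) = 104·8 = 832; λ(v − 1) = 8·107 = 856. Match? NO.
Condition (ii): bk = 1284·9 = 11556; vr = 108·104 = 11232. Match? NO.
Both conditions hold? NO.

NO


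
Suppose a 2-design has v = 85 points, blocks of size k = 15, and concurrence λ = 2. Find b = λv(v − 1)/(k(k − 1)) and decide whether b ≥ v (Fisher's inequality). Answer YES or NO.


b = λv(v − 1)/(k(k − 1)) = 2·85·84/(15·14) = 14280/210 = 68.
Compare with v = 85: b < v, so Fisher's inequality fails.

NO


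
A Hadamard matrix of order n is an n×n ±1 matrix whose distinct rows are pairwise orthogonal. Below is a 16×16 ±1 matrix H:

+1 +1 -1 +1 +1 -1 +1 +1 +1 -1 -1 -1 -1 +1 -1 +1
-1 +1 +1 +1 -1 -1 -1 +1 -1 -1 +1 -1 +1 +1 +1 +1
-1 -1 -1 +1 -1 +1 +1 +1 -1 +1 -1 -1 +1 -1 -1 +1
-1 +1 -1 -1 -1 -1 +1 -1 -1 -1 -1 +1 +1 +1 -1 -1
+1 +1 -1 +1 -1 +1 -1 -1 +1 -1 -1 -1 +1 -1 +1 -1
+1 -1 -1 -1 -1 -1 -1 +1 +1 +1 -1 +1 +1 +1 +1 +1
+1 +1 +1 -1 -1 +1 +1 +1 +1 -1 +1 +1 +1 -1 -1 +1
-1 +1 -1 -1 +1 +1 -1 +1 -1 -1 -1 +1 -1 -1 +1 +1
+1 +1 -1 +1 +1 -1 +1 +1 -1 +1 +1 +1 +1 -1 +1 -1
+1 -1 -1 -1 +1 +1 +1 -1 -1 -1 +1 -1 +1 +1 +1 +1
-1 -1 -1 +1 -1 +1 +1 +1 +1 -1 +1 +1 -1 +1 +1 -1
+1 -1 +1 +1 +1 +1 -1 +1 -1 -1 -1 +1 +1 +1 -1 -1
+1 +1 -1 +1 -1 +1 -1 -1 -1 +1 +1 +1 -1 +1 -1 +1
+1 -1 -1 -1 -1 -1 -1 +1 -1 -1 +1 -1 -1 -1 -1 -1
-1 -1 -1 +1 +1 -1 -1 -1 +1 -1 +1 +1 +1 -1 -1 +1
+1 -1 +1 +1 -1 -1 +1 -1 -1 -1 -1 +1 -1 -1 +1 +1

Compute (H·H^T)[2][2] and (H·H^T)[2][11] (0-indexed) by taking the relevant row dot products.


Row 2 of H: [-1, -1, -1, 1, -1, 1, 1, 1, -1, 1, -1, -1, 1, -1, -1, 1].
Row 11 of H: [1, -1, 1, 1, 1, 1, -1, 1, -1, -1, -1, 1, 1, 1, -1, -1].
(H·H^T)[2][2] = Σ_j H[2][j]·H[2][j] = (-1)² + (-1)² + (-1)² + (1)² + (-1)² + (1)² + (1)² + (1)² + (-1)² + (1)² + (-1)² + (-1)² + (1)² + (-1)² + (-1)² + (1)² = 1 + 1 + 1 + 1 + 1 + 1 + 1 + 1 + 1 + 1 + 1 + 1 + 1 + 1 + 1 + 1 = 16.
(H·H^T)[2][11] = Σ_j H[2][j]·H[11][j] = (-1)·(1) + (-1)·(-1) + (-1)·(1) + (1)·(1) + (-1)·(1) + (1)·(1) + (1)·(-1) + (1)·(1) + (-1)·(-1) + (1)·(-1) + (-1)·(-1) + (-1)·(1) + (1)·(1) + (-1)·(1) + (-1)·(-1) + (1)·(-1) = -1 + 1 + -1 + 1 + -1 + 1 + -1 + 1 + 1 + -1 + 1 + -1 + 1 + -1 + 1 + -1 = 0.
So rows 2 and 11 are orthogonal; the diagonal entry equals n = 16.

(2,2) entry = 16; (2,11) entry = 0.


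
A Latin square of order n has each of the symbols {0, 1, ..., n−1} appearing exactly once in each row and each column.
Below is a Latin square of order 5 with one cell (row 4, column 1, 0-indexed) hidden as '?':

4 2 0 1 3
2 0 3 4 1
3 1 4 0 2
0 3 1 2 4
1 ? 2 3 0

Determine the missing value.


Row 4 contains symbols [0, 1, 2, 3] — missing [4].
Column 1 contains symbols [0, 1, 2, 3] — missing [4].
The missing symbol must appear in both missing sets; intersection = [4].
Therefore the hidden value is 4.

Missing value = 4.


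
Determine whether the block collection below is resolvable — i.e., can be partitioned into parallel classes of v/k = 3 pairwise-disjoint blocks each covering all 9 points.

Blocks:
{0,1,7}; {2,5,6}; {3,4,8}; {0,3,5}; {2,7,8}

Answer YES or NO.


v = 9, block size k = 3, number of blocks = 5.
For resolvability, blocks must partition into parallel classes of size v/k = 3.
Total blocks must therefore be a multiple of 3: 5 = 3·1 + 2 ⇒ not divisible ✗.
Resolvable? NO.

NO


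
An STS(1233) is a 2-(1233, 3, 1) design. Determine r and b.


An STS(v) is a 2-(v, 3, 1) BIBD: block size k = 3, λ = 1.
Replication: r(k − 1) = λ(v − 1) ⇒ r·2 = 1233 − 1 = 1232 ⇒ r = 616.
Block count: bk = vr ⇒ b·3 = 1233·616 = 759528 ⇒ b = 253176.

r = 616, b = 253176.


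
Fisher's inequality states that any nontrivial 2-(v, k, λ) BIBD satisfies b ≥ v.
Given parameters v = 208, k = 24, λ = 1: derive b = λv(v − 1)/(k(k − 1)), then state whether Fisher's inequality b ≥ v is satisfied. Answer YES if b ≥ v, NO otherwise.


b = λv(v − 1)/(k(k − 1)) = 1·208·207/(24·23) = 43056/552 = 78.
Compare with v = 208: b < v, so Fisher's inequality fails.

NO


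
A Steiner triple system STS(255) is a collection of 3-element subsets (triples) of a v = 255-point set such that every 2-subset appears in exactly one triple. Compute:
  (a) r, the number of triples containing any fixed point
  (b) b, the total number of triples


An STS(v) is a 2-(v, 3, 1) BIBD: block size k = 3, λ = 1.
Replication: r(k − 1) = λ(v − 1) ⇒ r·2 = 255 − 1 = 254 ⇒ r = 127.
Block count: bk = vr ⇒ b·3 = 255·127 = 32385 ⇒ b = 10795.
(Check via b = v(v − 1)/6 = 255·254/6 = 64770/6 = 10795.)

r = 127, b = 10795.


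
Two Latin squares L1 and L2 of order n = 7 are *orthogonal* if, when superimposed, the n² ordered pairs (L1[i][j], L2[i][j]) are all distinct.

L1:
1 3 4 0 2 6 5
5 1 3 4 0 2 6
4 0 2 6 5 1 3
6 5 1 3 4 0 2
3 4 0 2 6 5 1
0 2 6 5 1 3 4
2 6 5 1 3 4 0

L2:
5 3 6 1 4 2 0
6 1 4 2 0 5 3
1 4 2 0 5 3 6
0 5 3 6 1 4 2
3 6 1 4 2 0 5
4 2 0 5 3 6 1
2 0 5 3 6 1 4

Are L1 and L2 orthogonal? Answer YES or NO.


Form the n² = 49 superimposed pairs (L1[i][j], L2[i][j]), row by row (rows and columns indexed from 0):
row 0: (1,5) (3,3) (4,6) (0,1) (2,4) (6,2) (5,0)
row 1: (5,6) (1,1) (3,4) (4,2) (0,0) (2,5) (6,3)
row 2: (4,1) (0,4) (2,2) (6,0) (5,5) (1,3) (3,6)
row 3: (6,0) (5,5) (1,3) (3,6) (4,1) (0,4) (2,2)
row 4: (3,3) (4,6) (0,1) (2,4) (6,2) (5,0) (1,5)
row 5: (0,4) (2,2) (6,0) (5,5) (1,3) (3,6) (4,1)
row 6: (2,2) (6,0) (5,5) (1,3) (3,6) (4,1) (0,4)
Orthogonality requires all 49 pairs distinct.
But the pair (6,0) repeats: cell (2,3) has L1 = 6, L2 = 0, and cell (3,0) has L1 = 6, L2 = 0.
A repeated pair means some other pair never occurs (only 21 distinct pairs out of 49), so the squares are not orthogonal.
Conclusion: NO.

NO


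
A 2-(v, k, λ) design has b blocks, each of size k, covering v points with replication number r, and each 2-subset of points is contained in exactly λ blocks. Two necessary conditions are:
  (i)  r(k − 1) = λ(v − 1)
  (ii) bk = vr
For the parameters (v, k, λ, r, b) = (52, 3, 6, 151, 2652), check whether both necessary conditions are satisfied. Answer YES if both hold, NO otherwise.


Condition (i): r(k − 1) = 151·2 = 302; λ(v − 1) = 6·51 = 306. Match? NO.
Condition (ii): bk = 2652·3 = 7956; vr = 52·151 = 7852. Match? NO.
Both conditions hold? NO.

NO


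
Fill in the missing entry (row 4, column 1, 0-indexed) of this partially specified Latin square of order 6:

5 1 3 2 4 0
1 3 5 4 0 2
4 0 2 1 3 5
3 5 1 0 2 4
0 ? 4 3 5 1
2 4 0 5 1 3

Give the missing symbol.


Row 4 contains symbols [0, 1, 3, 4, 5] — missing [2].
Column 1 contains symbols [0, 1, 3, 4, 5] — missing [2].
The missing symbol must appear in both missing sets; intersection = [2].
Therefore the hidden value is 2.

Missing value = 2.


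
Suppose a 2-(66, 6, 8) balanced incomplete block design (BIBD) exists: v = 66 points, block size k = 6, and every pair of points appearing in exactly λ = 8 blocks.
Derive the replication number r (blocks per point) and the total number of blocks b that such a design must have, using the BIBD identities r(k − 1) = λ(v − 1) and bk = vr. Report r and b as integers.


Any 2-(v, k, λ) BIBD satisfies two necessary conditions:
  (i)  Each point sits in r blocks, and counting incidences through any fixed point gives r(k − 1) = λ(v − 1), so r = λ(v − 1)/(k − 1).
  (ii) Total incidences bk = vr, so b = vr/k.
Step 1: r = λ(v − 1)/(k − 1) = 8·(66 − 1)/(6 − 1) = 8·65/5 = 520/5 = 104.
Step 2: b = vr/k = 66·104/6 = 6864/6 = 1144.
Check integrality: r = 104 ∈ Z ✓, b = 1144 ∈ Z ✓.
(These identities are necessary conditions: they determine r and b for any design with these parameters, but do not by themselves prove that one exists.)

r = 104, b = 1144.


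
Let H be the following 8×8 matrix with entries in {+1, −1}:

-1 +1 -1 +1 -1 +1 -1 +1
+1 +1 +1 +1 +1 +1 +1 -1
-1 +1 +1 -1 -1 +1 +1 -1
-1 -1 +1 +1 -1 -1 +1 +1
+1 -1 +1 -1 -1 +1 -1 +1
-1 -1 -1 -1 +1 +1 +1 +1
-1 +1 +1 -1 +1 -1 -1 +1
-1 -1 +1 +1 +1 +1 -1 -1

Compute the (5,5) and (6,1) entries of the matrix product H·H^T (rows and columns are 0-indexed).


Row 1 of H: [1, 1, 1, 1, 1, 1, 1, -1].
Row 5 of H: [-1, -1, -1, -1, 1, 1, 1, 1].
Row 6 of H: [-1, 1, 1, -1, 1, -1, -1, 1].
(H·H^T)[5][5] = Σ_j H[5][j]·H[5][j] = (-1)² + (-1)² + (-1)² + (-1)² + (1)² + (1)² + (1)² + (1)² = 1 + 1 + 1 + 1 + 1 + 1 + 1 + 1 = 8.
(H·H^T)[6][1] = Σ_j H[6][j]·H[1][j] = (-1)·(1) + (1)·(1) + (1)·(1) + (-1)·(1) + (1)·(1) + (-1)·(1) + (-1)·(1) + (1)·(-1) = -1 + 1 + 1 + -1 + 1 + -1 + -1 + -1 = -2.
Rows 6 and 1 are not orthogonal (dot product = -2 ≠ 0), so H is not a Hadamard matrix.

(5,5) entry = 8; (6,1) entry = -2.


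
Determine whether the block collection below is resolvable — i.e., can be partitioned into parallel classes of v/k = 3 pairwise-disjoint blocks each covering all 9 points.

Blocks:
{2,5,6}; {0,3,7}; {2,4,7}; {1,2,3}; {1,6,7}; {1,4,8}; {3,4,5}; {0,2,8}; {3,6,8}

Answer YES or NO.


v = 9, block size k = 3, number of blocks = 9.
For resolvability, blocks must partition into parallel classes of size v/k = 3.
Total blocks must therefore be a multiple of 3: 9 = 3·3 + 0 ⇒ divisible ✓.
Consider block {2,4,7}. The only other block(s) in the collection disjoint from it are {3,6,8} — just 1 block(s). Any parallel class containing {2,4,7} would need 2 other blocks each disjoint from it, so no parallel class of size 3 can contain {2,4,7}.
Since every block must belong to some parallel class in a resolution, the collection cannot be partitioned into parallel classes.
Resolvable? NO.

NO


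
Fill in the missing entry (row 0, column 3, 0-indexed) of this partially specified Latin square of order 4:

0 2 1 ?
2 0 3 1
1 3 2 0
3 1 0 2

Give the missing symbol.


Row 0 contains symbols [0, 1, 2] — missing [3].
Column 3 contains symbols [0, 1, 2] — missing [3].
The missing symbol must appear in both missing sets; intersection = [3].
Therefore the hidden value is 3.

Missing value = 3.


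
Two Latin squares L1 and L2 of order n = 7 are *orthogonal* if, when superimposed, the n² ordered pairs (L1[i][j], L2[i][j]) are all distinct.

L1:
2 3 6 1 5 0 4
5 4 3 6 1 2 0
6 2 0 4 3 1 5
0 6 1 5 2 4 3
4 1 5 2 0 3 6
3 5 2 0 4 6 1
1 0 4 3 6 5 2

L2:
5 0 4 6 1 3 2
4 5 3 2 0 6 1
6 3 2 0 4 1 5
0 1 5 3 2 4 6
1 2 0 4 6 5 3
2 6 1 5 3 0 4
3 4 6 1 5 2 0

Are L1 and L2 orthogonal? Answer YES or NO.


Form the n² = 49 superimposed pairs (L1[i][j], L2[i][j]), row by row (rows and columns indexed from 0):
row 0: (2,5) (3,0) (6,4) (1,6) (5,1) (0,3) (4,2)
row 1: (5,4) (4,5) (3,3) (6,2) (1,0) (2,6) (0,1)
row 2: (6,6) (2,3) (0,2) (4,0) (3,4) (1,1) (5,5)
row 3: (0,0) (6,1) (1,5) (5,3) (2,2) (4,4) (3,6)
row 4: (4,1) (1,2) (5,0) (2,4) (0,6) (3,5) (6,3)
row 5: (3,2) (5,6) (2,1) (0,5) (4,3) (6,0) (1,4)
row 6: (1,3) (0,4) (4,6) (3,1) (6,5) (5,2) (2,0)
Orthogonality requires all 49 pairs distinct.
Check by first coordinate: for each symbol s of L1, list the L2 entries in the n cells where L1 = s; they must all differ.
  L1 = 0: L2 entries (in reading order) 3, 1, 2, 0, 6, 5, 4 — all 7 distinct ✓
  L1 = 1: L2 entries (in reading order) 6, 0, 1, 5, 2, 4, 3 — all 7 distinct ✓
  L1 = 2: L2 entries (in reading order) 5, 6, 3, 2, 4, 1, 0 — all 7 distinct ✓
  L1 = 3: L2 entries (in reading order) 0, 3, 4, 6, 5, 2, 1 — all 7 distinct ✓
  L1 = 4: L2 entries (in reading order) 2, 5, 0, 4, 1, 3, 6 — all 7 distinct ✓
  L1 = 5: L2 entries (in reading order) 1, 4, 5, 3, 0, 6, 2 — all 7 distinct ✓
  L1 = 6: L2 entries (in reading order) 4, 2, 6, 1, 3, 0, 5 — all 7 distinct ✓
Every symbol of L1 meets every symbol of L2 exactly once, so all 49 pairs are distinct (49 of 49).
Conclusion: YES.

YES


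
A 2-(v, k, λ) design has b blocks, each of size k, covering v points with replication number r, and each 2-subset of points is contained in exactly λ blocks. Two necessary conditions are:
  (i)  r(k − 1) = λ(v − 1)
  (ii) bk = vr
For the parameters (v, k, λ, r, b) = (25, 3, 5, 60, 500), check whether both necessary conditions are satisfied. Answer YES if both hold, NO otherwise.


Condition (i): r(k − 1) = 60·2 = 120; λ(v − 1) = 5·24 = 120. Match? YES.
Condition (ii): bk = 500·3 = 1500; vr = 25·60 = 1500. Match? YES.
Both conditions hold? YES.

YES


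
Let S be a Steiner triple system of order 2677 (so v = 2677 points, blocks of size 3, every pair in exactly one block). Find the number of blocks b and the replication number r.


An STS(v) is a 2-(v, 3, 1) BIBD: block size k = 3, λ = 1.
Replication: r(k − 1) = λ(v − 1) ⇒ r·2 = 2677 − 1 = 2676 ⇒ r = 1338.
Block count: bk = vr ⇒ b·3 = 2677·1338 = 3581826 ⇒ b = 1193942.

r = 1338, b = 1193942.


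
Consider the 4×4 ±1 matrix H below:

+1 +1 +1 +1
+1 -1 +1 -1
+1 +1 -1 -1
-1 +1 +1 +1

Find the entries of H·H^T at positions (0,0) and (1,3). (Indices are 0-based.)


Row 0 of H: [1, 1, 1, 1].
Row 1 of H: [1, -1, 1, -1].
Row 3 of H: [-1, 1, 1, 1].
(H·H^T)[0][0] = Σ_j H[0][j]·H[0][j] = (1)² + (1)² + (1)² + (1)² = 1 + 1 + 1 + 1 = 4.
(H·H^T)[1][3] = Σ_j H[1][j]·H[3][j] = (1)·(-1) + (-1)·(1) + (1)·(1) + (-1)·(1) = -1 + -1 + 1 + -1 = -2.
Rows 1 and 3 are not orthogonal (dot product = -2 ≠ 0), so H is not a Hadamard matrix.

(0,0) entry = 4; (1,3) entry = -2.


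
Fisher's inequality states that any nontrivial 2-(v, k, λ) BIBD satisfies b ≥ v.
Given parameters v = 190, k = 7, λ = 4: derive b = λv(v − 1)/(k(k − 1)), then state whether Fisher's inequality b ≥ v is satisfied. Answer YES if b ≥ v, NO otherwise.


b = λv(v − 1)/(k(k − 1)) = 4·190·189/(7·6) = 143640/42 = 3420.
Compare with v = 190: b ≥ v, so Fisher's inequality holds.

YES


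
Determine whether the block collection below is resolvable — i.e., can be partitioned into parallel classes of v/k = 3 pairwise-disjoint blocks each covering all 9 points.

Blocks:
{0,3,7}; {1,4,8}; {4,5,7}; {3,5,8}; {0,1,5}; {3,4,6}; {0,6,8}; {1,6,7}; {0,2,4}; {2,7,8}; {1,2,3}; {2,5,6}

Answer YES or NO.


v = 9, block size k = 3, number of blocks = 12.
For resolvability, blocks must partition into parallel classes of size v/k = 3.
Total blocks must therefore be a multiple of 3: 12 = 3·4 + 0 ⇒ divisible ✓.
Greedy packing gives 4 candidate class(es). Each should be a full parallel class (size 3, covers all 9 points).
  Class 1 (3 blocks): {0,3,7}; {1,4,8}; {2,5,6}. Points covered: [0, 1, 2, 3, 4, 5, 6, 7, 8].
  Class 2 (3 blocks): {4,5,7}; {0,6,8}; {1,2,3}. Points covered: [0, 1, 2, 3, 4, 5, 6, 7, 8].
  Class 3 (3 blocks): {3,5,8}; {1,6,7}; {0,2,4}. Points covered: [0, 1, 2, 3, 4, 5, 6, 7, 8].
  Class 4 (3 blocks): {0,1,5}; {3,4,6}; {2,7,8}. Points covered: [0, 1, 2, 3, 4, 5, 6, 7, 8].
All classes full (size 3)? YES. All classes cover every point? YES.
Resolvable? YES.

YES


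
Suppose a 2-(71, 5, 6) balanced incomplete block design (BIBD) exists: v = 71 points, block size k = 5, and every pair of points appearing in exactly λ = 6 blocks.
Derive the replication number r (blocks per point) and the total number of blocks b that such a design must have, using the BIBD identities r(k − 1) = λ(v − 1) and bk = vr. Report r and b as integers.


Any 2-(v, k, λ) BIBD satisfies two necessary conditions:
  (i)  Each point sits in r blocks, and counting incidences through any fixed point gives r(k − 1) = λ(v − 1), so r = λ(v − 1)/(k − 1).
  (ii) Total incidences bk = vr, so b = vr/k.
Step 1: r = λ(v − 1)/(k − 1) = 6·(71 − 1)/(5 − 1) = 6·70/4 = 420/4 = 105.
Step 2: b = vr/k = 71·105/5 = 7455/5 = 1491.
Check integrality: r = 105 ∈ Z ✓, b = 1491 ∈ Z ✓.
(These identities are necessary conditions: they determine r and b for any design with these parameters, but do not by themselves prove that one exists.)

r = 105, b = 1491.


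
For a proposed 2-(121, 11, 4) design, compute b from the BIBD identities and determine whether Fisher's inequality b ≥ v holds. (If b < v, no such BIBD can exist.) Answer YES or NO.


b = λv(v − 1)/(k(k − 1)) = 4·121·120/(11·10) = 58080/110 = 528.
Compare with v = 121: b ≥ v, so Fisher's inequality holds.

YES


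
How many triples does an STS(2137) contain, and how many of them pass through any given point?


An STS(v) is a 2-(v, 3, 1) BIBD: block size k = 3, λ = 1.
Replication: r(k − 1) = λ(v − 1) ⇒ r·2 = 2137 − 1 = 2136 ⇒ r = 1068.
Block count: bk = vr ⇒ b·3 = 2137·1068 = 2282316 ⇒ b = 760772.

r = 1068, b = 760772.


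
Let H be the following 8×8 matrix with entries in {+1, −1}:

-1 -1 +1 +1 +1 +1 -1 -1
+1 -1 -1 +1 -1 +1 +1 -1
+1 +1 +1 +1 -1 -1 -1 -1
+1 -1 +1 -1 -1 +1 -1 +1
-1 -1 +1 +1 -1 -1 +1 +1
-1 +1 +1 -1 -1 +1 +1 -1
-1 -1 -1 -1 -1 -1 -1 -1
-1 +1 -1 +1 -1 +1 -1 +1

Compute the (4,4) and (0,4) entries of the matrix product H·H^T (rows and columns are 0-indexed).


Row 0 of H: [-1, -1, 1, 1, 1, 1, -1, -1].
Row 4 of H: [-1, -1, 1, 1, -1, -1, 1, 1].
(H·H^T)[4][4] = Σ_j H[4][j]·H[4][j] = (-1)² + (-1)² + (1)² + (1)² + (-1)² + (-1)² + (1)² + (1)² = 1 + 1 + 1 + 1 + 1 + 1 + 1 + 1 = 8.
(H·H^T)[0][4] = Σ_j H[0][j]·H[4][j] = (-1)·(-1) + (-1)·(-1) + (1)·(1) + (1)·(1) + (1)·(-1) + (1)·(-1) + (-1)·(1) + (-1)·(1) = 1 + 1 + 1 + 1 + -1 + -1 + -1 + -1 = 0.
So rows 0 and 4 are orthogonal; the diagonal entry equals n = 8.

(4,4) entry = 8; (0,4) entry = 0.


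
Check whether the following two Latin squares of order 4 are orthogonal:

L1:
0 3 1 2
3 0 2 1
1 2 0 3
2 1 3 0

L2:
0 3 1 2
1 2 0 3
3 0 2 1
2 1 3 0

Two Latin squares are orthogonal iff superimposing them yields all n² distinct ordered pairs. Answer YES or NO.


Form the n² = 16 superimposed pairs (L1[i][j], L2[i][j]), row by row (rows and columns indexed from 0):
row 0: (0,0) (3,3) (1,1) (2,2)
row 1: (3,1) (0,2) (2,0) (1,3)
row 2: (1,3) (2,0) (0,2) (3,1)
row 3: (2,2) (1,1) (3,3) (0,0)
Orthogonality requires all 16 pairs distinct.
But the pair (1,3) repeats: cell (1,3) has L1 = 1, L2 = 3, and cell (2,0) has L1 = 1, L2 = 3.
A repeated pair means some other pair never occurs (only 8 distinct pairs out of 16), so the squares are not orthogonal.
Conclusion: NO.

NO


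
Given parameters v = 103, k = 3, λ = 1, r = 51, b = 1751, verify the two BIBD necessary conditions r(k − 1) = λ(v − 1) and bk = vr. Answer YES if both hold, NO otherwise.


Condition (i): r(k − 1) = 51·2 = 102; λ(v − 1) = 1·102 = 102. Match? YES.
Condition (ii): bk = 1751·3 = 5253; vr = 103·51 = 5253. Match? YES.
Both conditions hold? YES.

YES


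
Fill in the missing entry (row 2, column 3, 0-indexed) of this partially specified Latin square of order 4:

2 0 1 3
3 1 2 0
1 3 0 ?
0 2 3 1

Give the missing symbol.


Row 2 contains symbols [0, 1, 3] — missing [2].
Column 3 contains symbols [0, 1, 3] — missing [2].
The missing symbol must appear in both missing sets; intersection = [2].
Therefore the hidden value is 2.

Missing value = 2.


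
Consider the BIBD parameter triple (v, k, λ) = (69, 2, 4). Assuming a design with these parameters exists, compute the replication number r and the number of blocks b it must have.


Any 2-(v, k, λ) BIBD satisfies two necessary conditions:
  (i)  Each point sits in r blocks, and counting incidences through any fixed point gives r(k − 1) = λ(v − 1), so r = λ(v − 1)/(k − 1).
  (ii) Total incidences bk = vr, so b = vr/k.
Step 1: r = λ(v − 1)/(k − 1) = 4·(69 − 1)/(2 − 1) = 4·68/1 = 272/1 = 272.
Step 2: b = vr/k = 69·272/2 = 18768/2 = 9384.
Check integrality: r = 272 ∈ Z ✓, b = 9384 ∈ Z ✓.
(These identities are necessary conditions: they determine r and b for any design with these parameters, but do not by themselves prove that one exists.)

r = 272, b = 9384.


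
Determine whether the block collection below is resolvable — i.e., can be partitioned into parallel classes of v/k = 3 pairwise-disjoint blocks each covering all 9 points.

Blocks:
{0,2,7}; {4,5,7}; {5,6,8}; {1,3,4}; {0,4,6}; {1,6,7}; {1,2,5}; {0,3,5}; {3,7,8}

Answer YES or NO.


v = 9, block size k = 3, number of blocks = 9.
For resolvability, blocks must partition into parallel classes of size v/k = 3.
Total blocks must therefore be a multiple of 3: 9 = 3·3 + 0 ⇒ divisible ✓.
Consider block {4,5,7}. It intersects every other block in the collection, so no parallel class of size 3 can contain it.
Since every block must belong to some parallel class in a resolution, the collection cannot be partitioned into parallel classes.
Resolvable? NO.

NO
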